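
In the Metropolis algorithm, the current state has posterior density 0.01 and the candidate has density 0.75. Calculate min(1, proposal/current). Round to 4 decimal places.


Ratio = 0.75/0.01 = 75.0
Acceptance probability = min(1, 75.0)
= 1.0

1.0


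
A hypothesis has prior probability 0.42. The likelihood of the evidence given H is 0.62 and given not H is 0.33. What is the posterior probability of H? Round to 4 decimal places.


Using Bayes' theorem:
P(E) = 0.42 * 0.62 + 0.58 * 0.33
P(E) = 0.4518
P(H|E) = (0.42 * 0.62) / 0.4518 = 0.5764

0.5764


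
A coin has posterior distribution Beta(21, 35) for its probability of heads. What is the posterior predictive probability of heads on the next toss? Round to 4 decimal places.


Posterior predictive = E[theta] = alpha/(alpha+beta)
= 21/56
= 0.375

0.375


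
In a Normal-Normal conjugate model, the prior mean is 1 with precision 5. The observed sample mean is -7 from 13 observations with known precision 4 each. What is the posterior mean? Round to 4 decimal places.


Posterior precision = tau0 + n*tau = 5 + 13*4 = 57
Posterior mean = (tau0*mu0 + n*tau*xbar) / posterior_precision
= (5*1 + 13*4*-7) / 57
= -359 / 57 = -6.2982

-6.2982


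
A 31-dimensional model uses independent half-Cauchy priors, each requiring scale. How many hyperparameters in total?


Per parameter: 1 (scale).
Total = 31 * 1 = 31

31


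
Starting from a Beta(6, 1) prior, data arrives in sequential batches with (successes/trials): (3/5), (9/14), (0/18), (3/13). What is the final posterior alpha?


In sequential Bayesian updating, we sum all successes.
Total successes = 15
Final alpha = 6 + 15 = 21

21


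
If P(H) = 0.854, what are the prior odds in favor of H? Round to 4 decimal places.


Prior odds = P(H) / (1 - P(H))
= 0.854 / 0.146
= 5.8493

5.8493


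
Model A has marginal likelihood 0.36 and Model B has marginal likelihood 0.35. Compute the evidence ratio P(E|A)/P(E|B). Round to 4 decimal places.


Evidence ratio = P(E|A) / P(E|B)
= 0.36 / 0.35
= 1.0286

1.0286


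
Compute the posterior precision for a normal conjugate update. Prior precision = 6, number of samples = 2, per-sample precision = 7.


tau_post = tau_0 + n * tau
= 6 + 2 * 7 = 20

20


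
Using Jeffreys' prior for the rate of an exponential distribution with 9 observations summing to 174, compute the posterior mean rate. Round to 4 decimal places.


Jeffreys' prior leads to posterior Gamma(9, 174).
Mean = 9/174 = 0.0517

0.0517


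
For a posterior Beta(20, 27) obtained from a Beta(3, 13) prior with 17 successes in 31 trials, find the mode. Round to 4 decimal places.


Mode = (alpha - 1) / (alpha + beta - 2)
= 19 / 45
= 0.4222

0.4222


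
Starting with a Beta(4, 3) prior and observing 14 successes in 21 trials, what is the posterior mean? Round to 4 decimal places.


Posterior parameters: alpha = 4 + 14 = 18
beta = 3 + 7 = 10
Posterior mean = alpha / (alpha + beta) = 18 / 28
= 0.6429

0.6429


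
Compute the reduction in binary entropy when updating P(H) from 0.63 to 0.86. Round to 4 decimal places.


H_before = -p*log2(p) - (1-p)*log2(1-p) for p=0.63: 0.9507
H_after for p=0.86: 0.5842
Reduction = 0.9507 - 0.5842 = 0.3664

0.3664


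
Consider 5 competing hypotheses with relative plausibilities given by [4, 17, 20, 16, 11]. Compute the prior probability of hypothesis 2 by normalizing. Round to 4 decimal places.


Sum of weights = 4 + 17 + 20 + 16 + 11 = 68
Normalized prior for H2 = 17 / 68
= 0.25

0.25


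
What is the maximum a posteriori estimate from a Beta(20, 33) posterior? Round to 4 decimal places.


The MAP estimate equals the mode of the distribution.
Mode of Beta(a,b) = (a-1)/(a+b-2)
= 19/51
= 0.3725

0.3725


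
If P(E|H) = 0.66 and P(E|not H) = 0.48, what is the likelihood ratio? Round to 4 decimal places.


Likelihood ratio = P(E|H) / P(E|not H)
= 0.66 / 0.48
= 1.375

1.375


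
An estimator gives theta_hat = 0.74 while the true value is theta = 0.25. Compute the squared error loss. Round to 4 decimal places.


The squared error loss is (theta_hat - theta)^2
= (0.74 - 0.25)^2
= (0.49)^2 = 0.2401

0.2401


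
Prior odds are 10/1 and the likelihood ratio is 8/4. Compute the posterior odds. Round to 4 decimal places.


Posterior odds = prior odds * likelihood ratio
= (10/1) * (8/4)
= 80 / 4
= 20.0

20.0


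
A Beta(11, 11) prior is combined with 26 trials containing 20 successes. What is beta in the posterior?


In conjugate updating:
beta_posterior = beta_prior + (n - k)
= 11 + (26 - 20)
= 11 + 6 = 17

17


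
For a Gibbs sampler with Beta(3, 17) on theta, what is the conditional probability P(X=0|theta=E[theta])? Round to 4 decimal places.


E[theta] = 3/(3+17) = 0.15
P(X=0|theta) = 1 - theta = 0.85

0.85


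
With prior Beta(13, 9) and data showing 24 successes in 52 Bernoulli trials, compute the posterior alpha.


Conjugate update: alpha_posterior = alpha_prior + k
= 13 + 24 = 37

37


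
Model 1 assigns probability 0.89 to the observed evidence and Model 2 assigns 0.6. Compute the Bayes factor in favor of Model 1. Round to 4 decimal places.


BF = P(data|M1) / P(data|M2)
= 0.89 / 0.6 = 1.4833

1.4833


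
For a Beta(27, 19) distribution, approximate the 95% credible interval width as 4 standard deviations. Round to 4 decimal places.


Variance of Beta(a,b) = ab / ((a+b)^2 * (a+b+1))
= 27*19 / ((46)^2 * 47)
= 0.0052
SD = sqrt(0.0052) = 0.0718
Width = 4 * SD = 0.2873

0.2873


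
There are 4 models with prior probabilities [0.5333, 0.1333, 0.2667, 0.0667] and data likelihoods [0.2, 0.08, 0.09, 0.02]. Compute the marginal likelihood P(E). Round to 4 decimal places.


P(E) = sum over models of P(M_i) * P(E|M_i)
= 0.5333*0.2 + 0.1333*0.08 + 0.2667*0.09 + 0.0667*0.02
= 0.1427

0.1427


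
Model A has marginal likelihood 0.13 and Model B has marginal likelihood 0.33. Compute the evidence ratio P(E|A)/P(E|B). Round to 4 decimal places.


Evidence ratio = P(E|A) / P(E|B)
= 0.13 / 0.33
= 0.3939

0.3939


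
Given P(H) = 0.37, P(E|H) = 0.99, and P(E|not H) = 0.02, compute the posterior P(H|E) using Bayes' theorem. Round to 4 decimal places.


By Bayes' theorem: P(H|E) = P(E|H)*P(H) / P(E)
P(E) = P(E|H)*P(H) + P(E|not H)*P(not H)
P(E) = 0.99*0.37 + 0.02*0.63 = 0.3789
P(H|E) = 0.99*0.37 / 0.3789 = 0.9667

0.9667


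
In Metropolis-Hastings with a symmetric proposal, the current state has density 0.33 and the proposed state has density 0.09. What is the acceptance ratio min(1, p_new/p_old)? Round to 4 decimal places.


Ratio = p_new / p_old = 0.09 / 0.33 = 0.2727
Acceptance = min(1, 0.2727) = 0.2727

0.2727


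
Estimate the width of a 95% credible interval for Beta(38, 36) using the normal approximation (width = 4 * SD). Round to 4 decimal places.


For Beta(a,b): Var = ab/((a+b)^2(a+b+1))
Var = 0.0033, SD = 0.0577
Approximate 95% CI width = 4 * 0.0577 = 0.2309

0.2309


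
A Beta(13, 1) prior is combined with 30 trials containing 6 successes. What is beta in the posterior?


In conjugate updating:
beta_posterior = beta_prior + (n - k)
= 1 + (30 - 6)
= 1 + 24 = 25

25


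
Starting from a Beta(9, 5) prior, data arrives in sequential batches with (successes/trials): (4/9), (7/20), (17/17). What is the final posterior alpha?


In sequential Bayesian updating, we sum all successes.
Total successes = 28
Final alpha = 9 + 28 = 37

37


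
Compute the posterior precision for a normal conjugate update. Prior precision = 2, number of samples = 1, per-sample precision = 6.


tau_post = tau_0 + n * tau
= 2 + 1 * 6 = 8

8


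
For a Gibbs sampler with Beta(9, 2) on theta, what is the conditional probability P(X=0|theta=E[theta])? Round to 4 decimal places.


E[theta] = 9/(9+2) = 0.8182
P(X=0|theta) = 1 - theta = 0.1818

0.1818


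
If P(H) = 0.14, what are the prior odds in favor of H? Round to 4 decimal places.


Prior odds = P(H) / (1 - P(H))
= 0.14 / 0.86
= 0.1628

0.1628


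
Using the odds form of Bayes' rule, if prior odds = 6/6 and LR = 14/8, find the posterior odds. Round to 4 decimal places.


Bayes' rule in odds form: posterior odds = prior odds * LR
= (6 * 14) / (6 * 8)
= 84/48 = 1.75

1.75


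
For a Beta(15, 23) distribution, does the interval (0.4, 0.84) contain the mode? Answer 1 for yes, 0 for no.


Mode of Beta(a,b) = (a-1)/(a+b-2)
= (15-1)/(15+23-2) = 0.3889
Check: 0.4 <= 0.3889 <= 0.84?
Result: 0

0


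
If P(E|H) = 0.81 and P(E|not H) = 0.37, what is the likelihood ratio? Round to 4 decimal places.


Likelihood ratio = P(E|H) / P(E|not H)
= 0.81 / 0.37
= 2.1892

2.1892


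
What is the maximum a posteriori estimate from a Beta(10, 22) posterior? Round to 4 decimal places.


The MAP estimate equals the mode of the distribution.
Mode of Beta(a,b) = (a-1)/(a+b-2)
= 9/30
= 0.3

0.3


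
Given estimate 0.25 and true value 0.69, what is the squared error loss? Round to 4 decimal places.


Squared error = (estimate - true)^2
Difference = -0.44
Loss = -0.44^2 = 0.1936

0.1936


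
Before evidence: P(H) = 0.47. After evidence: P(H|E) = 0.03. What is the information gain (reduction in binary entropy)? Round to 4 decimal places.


Prior entropy = 0.9974
Posterior entropy = 0.1944
Information gain = 0.9974 - 0.1944 = 0.803

0.803


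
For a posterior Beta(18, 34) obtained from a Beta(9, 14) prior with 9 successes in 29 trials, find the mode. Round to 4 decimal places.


Mode = (alpha - 1) / (alpha + beta - 2)
= 17 / 50
= 0.34

0.34


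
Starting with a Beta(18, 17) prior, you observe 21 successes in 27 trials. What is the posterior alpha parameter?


For a Beta-Binomial conjugate model:
Posterior alpha = prior alpha + number of successes
= 18 + 21 = 39

39


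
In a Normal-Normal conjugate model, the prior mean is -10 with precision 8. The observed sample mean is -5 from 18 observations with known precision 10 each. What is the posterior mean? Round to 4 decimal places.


Posterior precision = tau0 + n*tau = 8 + 18*10 = 188
Posterior mean = (tau0*mu0 + n*tau*xbar) / posterior_precision
= (8*-10 + 18*10*-5) / 188
= -980 / 188 = -5.2128

-5.2128


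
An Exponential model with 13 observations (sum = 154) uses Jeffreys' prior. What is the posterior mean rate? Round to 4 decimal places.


Posterior Gamma(13, 154)
E[lambda] = 13/154 = 0.0844

0.0844


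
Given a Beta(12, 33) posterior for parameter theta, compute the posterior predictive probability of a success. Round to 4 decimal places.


For a Beta-Bernoulli model, the predictive probability is the mean:
P(success) = 12/(12+33) = 12/45 = 0.2667

0.2667


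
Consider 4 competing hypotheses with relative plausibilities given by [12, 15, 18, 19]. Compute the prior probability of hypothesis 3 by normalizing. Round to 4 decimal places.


Sum of weights = 12 + 15 + 18 + 19 = 64
Normalized prior for H3 = 18 / 64
= 0.2812

0.2812


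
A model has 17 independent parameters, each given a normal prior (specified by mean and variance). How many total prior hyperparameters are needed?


Each normal prior needs 2 hyperparameters (mean and variance).
Total = 2 * 17 = 34

34


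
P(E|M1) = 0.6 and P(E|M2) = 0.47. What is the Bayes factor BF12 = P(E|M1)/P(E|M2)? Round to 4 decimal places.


Bayes factor BF12 = P(E|M1) / P(E|M2)
= 0.6 / 0.47
= 1.2766

1.2766


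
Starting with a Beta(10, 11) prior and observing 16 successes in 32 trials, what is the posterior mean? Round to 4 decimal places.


Posterior parameters: alpha = 10 + 16 = 26
beta = 11 + 16 = 27
Posterior mean = alpha / (alpha + beta) = 26 / 53
= 0.4906

0.4906


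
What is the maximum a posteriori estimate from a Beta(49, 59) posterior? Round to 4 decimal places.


The MAP estimate equals the mode of the distribution.
Mode of Beta(a,b) = (a-1)/(a+b-2)
= 48/106
= 0.4528

0.4528


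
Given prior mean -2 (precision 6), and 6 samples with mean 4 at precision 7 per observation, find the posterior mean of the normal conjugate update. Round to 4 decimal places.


The posterior mean is a precision-weighted average of prior and data.
Post. prec. = 6 + 42 = 48
Post. mean = (-12 + 168)/48 = 156/48 = 3.25

3.25


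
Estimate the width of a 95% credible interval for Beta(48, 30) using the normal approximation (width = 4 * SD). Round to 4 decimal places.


For Beta(a,b): Var = ab/((a+b)^2(a+b+1))
Var = 0.003, SD = 0.0547
Approximate 95% CI width = 4 * 0.0547 = 0.2189

0.2189


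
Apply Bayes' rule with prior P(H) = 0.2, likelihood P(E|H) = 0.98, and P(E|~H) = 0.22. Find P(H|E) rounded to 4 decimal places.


Step 1: Compute marginal P(E) = P(E|H)P(H) + P(E|~H)P(~H)
= 0.98*0.2 + 0.22*0.8 = 0.372
Step 2: P(H|E) = P(E|H)P(H)/P(E) = 0.196/0.372
= 0.5269

0.5269


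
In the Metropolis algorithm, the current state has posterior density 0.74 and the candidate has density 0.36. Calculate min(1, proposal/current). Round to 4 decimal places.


Ratio = 0.36/0.74 = 0.4865
Acceptance probability = min(1, 0.4865)
= 0.4865

0.4865


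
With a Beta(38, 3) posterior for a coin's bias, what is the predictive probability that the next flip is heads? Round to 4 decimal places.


The predictive probability equals the posterior mean.
P(next = heads) = alpha / (alpha + beta)
= 38 / 41 = 0.9268

0.9268


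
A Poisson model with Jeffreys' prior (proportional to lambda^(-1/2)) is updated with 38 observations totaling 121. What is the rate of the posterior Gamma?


Posterior = Gamma(0.5 + S, n)
= Gamma(0.5 + 121, 38)
Posterior rate = 0 + n = 38

38.0


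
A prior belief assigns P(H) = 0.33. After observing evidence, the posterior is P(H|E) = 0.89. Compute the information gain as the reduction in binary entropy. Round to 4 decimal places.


H(prior) = -0.33*log2(0.33) - 0.67*log2(0.67)
= 0.9149
H(post) = -0.89*log2(0.89) - 0.11*log2(0.11)
= 0.4999
IG = 0.9149 - 0.4999 = 0.415

0.415


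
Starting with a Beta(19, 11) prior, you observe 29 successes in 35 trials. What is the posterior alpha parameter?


For a Beta-Binomial conjugate model:
Posterior alpha = prior alpha + number of successes
= 19 + 29 = 48

48


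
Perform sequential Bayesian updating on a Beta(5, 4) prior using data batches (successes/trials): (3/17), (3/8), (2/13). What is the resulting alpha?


Accumulate successes: 8
Posterior alpha = prior alpha + sum of successes
= 5 + 8 = 13

13


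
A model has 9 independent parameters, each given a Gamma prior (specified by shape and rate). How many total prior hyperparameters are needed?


Each Gamma prior needs 2 hyperparameters (shape and rate).
Total = 2 * 9 = 18

18


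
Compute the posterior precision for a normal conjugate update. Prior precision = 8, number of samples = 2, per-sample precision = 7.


tau_post = tau_0 + n * tau
= 8 + 2 * 7 = 22

22


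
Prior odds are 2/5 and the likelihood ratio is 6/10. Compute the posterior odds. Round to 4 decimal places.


Posterior odds = prior odds * likelihood ratio
= (2/5) * (6/10)
= 12 / 50
= 0.24

0.24


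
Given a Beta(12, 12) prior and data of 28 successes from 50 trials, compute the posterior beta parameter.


Number of failures = 50 - 28 = 22
Posterior beta = 12 + 22 = 34

34


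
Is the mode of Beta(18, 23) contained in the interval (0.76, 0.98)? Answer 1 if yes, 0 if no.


Mode = (a-1)/(a+b-2) = 17/39 = 0.4359
Interval: (0.76, 0.98)
Contains mode? 0

0


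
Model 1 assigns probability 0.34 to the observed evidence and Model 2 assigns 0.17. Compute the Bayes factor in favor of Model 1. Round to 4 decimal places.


BF = P(data|M1) / P(data|M2)
= 0.34 / 0.17 = 2.0

2.0


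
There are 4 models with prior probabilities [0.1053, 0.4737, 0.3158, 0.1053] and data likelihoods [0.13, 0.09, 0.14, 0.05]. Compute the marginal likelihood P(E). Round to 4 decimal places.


P(E) = sum over models of P(M_i) * P(E|M_i)
= 0.1053*0.13 + 0.4737*0.09 + 0.3158*0.14 + 0.1053*0.05
= 0.1058

0.1058


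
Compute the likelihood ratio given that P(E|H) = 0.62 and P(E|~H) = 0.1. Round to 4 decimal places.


LR = P(E|H) / P(E|~H)
= 0.62 / 0.1 = 6.2

6.2


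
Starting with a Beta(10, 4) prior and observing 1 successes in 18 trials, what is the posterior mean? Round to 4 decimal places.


Posterior parameters: alpha = 10 + 1 = 11
beta = 4 + 17 = 21
Posterior mean = alpha / (alpha + beta) = 11 / 32
= 0.3438

0.3438


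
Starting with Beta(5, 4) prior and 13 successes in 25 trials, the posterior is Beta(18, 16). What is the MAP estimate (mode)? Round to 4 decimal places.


The mode of Beta(a, b) when a > 1 and b > 1 is (a-1)/(a+b-2)
= (18 - 1) / (18 + 16 - 2)
= 17 / 32
= 0.5312

0.5312


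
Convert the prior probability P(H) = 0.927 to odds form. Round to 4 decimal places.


P(not H) = 1 - 0.927 = 0.073
Odds = 0.927 / 0.073 = 12.6986

12.6986


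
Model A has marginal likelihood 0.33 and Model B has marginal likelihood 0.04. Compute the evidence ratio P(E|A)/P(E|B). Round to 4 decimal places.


Evidence ratio = P(E|A) / P(E|B)
= 0.33 / 0.04
= 8.25

8.25


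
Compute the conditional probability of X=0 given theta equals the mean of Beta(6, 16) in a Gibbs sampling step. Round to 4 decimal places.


Mean of Beta(6, 16) = 0.2727
P(X=0 | theta=0.2727) = 0.7273

0.7273


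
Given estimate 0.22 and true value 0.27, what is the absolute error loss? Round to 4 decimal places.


Absolute error = |estimate - true|
= |-0.05| = 0.05

0.05


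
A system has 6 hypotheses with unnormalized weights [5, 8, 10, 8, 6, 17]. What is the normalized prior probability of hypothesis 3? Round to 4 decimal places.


The normalized prior is the weight divided by the total.
Total weight = 54
P(H3) = 10 / 54 = 0.1852

0.1852


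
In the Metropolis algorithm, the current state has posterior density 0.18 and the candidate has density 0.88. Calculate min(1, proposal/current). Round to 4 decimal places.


Ratio = 0.88/0.18 = 4.8889
Acceptance probability = min(1, 4.8889)
= 1.0

1.0


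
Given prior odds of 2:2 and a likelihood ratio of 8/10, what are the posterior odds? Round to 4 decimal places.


Posterior odds = prior odds * LR
Prior odds = 2/2 = 1.0
LR = 8/10 = 0.8
Posterior odds = 1.0 * 0.8 = 0.8

0.8


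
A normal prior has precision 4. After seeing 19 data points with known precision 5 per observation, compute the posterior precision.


In the conjugate normal model, precisions add:
tau_posterior = tau_prior + n * tau_data
= 4 + 19*5 = 99

99


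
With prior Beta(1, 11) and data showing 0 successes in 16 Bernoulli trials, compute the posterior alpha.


Conjugate update: alpha_posterior = alpha_prior + k
= 1 + 0 = 1

1


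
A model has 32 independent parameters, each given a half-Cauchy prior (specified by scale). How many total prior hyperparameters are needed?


Each half-Cauchy prior needs 1 hyperparameter (scale).
Total = 1 * 32 = 32

32


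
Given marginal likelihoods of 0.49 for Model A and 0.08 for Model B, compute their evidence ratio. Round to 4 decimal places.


Ratio = ML(A) / ML(B) = 0.49/0.08
= 6.125

6.125


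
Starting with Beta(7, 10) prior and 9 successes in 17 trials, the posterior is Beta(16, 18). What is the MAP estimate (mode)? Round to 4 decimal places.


The mode of Beta(a, b) when a > 1 and b > 1 is (a-1)/(a+b-2)
= (16 - 1) / (16 + 18 - 2)
= 15 / 32
= 0.4688

0.4688


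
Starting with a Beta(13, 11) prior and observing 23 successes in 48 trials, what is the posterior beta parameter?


Posterior beta = prior beta + failures
Failures = 48 - 23 = 25
beta_post = 11 + 25 = 36

36


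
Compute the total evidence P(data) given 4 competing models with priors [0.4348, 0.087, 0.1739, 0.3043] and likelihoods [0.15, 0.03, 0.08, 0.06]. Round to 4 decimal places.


Marginal likelihood = sum P(model_i) * P(data|model_i)
Model 1: 0.4348 * 0.15 = 0.0652
Model 2: 0.087 * 0.03 = 0.0026
Model 3: 0.1739 * 0.08 = 0.0139
Model 4: 0.3043 * 0.06 = 0.0183
Total = 0.1

0.1


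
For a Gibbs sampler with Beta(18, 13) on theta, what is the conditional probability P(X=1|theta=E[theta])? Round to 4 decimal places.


E[theta] = 18/(18+13) = 0.5806
P(X=1|theta) = theta = 0.5806

0.5806


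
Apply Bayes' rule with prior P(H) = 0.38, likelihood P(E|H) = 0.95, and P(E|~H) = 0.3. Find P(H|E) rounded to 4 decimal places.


Step 1: Compute marginal P(E) = P(E|H)P(H) + P(E|~H)P(~H)
= 0.95*0.38 + 0.3*0.62 = 0.547
Step 2: P(H|E) = P(E|H)P(H)/P(E) = 0.361/0.547
= 0.66

0.66


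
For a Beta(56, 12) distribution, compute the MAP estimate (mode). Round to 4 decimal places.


MAP = mode = (a-1)/(a+b-2)
= (56-1)/(56+12-2)
= 55/66 = 0.8333

0.8333


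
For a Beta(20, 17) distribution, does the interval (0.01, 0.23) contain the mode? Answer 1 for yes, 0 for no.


Mode of Beta(a,b) = (a-1)/(a+b-2)
= (20-1)/(20+17-2) = 0.5429
Check: 0.01 <= 0.5429 <= 0.23?
Result: 0

0


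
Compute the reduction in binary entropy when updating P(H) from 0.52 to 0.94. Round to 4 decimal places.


H_before = -p*log2(p) - (1-p)*log2(1-p) for p=0.52: 0.9988
H_after for p=0.94: 0.3274
Reduction = 0.9988 - 0.3274 = 0.6714

0.6714


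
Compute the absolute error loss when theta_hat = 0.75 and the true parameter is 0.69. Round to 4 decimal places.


L = |theta_hat - theta_true|
= |0.75 - 0.69| = 0.06

0.06


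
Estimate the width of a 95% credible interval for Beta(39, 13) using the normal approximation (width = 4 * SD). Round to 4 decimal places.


For Beta(a,b): Var = ab/((a+b)^2(a+b+1))
Var = 0.0035, SD = 0.0595
Approximate 95% CI width = 4 * 0.0595 = 0.2379

0.2379


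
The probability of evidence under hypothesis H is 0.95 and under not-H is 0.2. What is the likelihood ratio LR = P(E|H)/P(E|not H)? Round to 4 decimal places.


LR = 0.95 / 0.2
= 4.75

4.75


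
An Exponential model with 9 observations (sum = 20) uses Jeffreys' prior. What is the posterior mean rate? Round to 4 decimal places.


Posterior Gamma(9, 20)
E[lambda] = 9/20 = 0.45

0.45


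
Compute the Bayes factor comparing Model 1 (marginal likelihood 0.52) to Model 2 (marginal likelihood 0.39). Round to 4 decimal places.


BF12 = marginal likelihood of M1 / marginal likelihood of M2
= 0.52/0.39
= 1.3333

1.3333


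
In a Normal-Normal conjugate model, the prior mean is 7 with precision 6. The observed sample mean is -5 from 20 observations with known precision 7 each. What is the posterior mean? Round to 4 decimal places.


Posterior precision = tau0 + n*tau = 6 + 20*7 = 146
Posterior mean = (tau0*mu0 + n*tau*xbar) / posterior_precision
= (6*7 + 20*7*-5) / 146
= -658 / 146 = -4.5068

-4.5068


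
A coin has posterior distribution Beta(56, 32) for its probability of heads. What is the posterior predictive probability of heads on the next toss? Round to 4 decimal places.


Posterior predictive = E[theta] = alpha/(alpha+beta)
= 56/88
= 0.6364

0.6364


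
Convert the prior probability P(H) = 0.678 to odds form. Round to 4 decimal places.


P(not H) = 1 - 0.678 = 0.322
Odds = 0.678 / 0.322 = 2.1056

2.1056


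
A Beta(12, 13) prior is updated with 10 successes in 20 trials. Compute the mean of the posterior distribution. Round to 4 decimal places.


After update: Beta(22, 23)
Mean = 22 / (22 + 23) = 22 / 45
= 0.4889

0.4889


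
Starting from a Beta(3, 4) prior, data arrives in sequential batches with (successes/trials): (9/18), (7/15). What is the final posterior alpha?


In sequential Bayesian updating, we sum all successes.
Total successes = 16
Final alpha = 3 + 16 = 19

19


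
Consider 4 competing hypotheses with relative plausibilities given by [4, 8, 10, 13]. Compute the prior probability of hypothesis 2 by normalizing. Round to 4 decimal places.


Sum of weights = 4 + 8 + 10 + 13 = 35
Normalized prior for H2 = 8 / 35
= 0.2286

0.2286


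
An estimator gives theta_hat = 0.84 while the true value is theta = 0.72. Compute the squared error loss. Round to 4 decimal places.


The squared error loss is (theta_hat - theta)^2
= (0.84 - 0.72)^2
= (0.12)^2 = 0.0144

0.0144


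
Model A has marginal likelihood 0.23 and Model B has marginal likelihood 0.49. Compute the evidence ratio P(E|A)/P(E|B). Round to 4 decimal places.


Evidence ratio = P(E|A) / P(E|B)
= 0.23 / 0.49
= 0.4694

0.4694


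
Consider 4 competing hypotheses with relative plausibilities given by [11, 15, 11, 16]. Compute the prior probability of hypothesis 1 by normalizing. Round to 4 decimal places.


Sum of weights = 11 + 15 + 11 + 16 = 53
Normalized prior for H1 = 11 / 53
= 0.2075

0.2075


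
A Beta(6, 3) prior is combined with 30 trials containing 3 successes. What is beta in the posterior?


In conjugate updating:
beta_posterior = beta_prior + (n - k)
= 3 + (30 - 3)
= 3 + 27 = 30

30


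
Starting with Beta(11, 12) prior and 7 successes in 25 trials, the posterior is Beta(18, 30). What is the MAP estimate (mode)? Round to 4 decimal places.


The mode of Beta(a, b) when a > 1 and b > 1 is (a-1)/(a+b-2)
= (18 - 1) / (18 + 30 - 2)
= 17 / 46
= 0.3696

0.3696


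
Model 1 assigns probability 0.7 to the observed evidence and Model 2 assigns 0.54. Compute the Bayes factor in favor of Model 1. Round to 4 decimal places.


BF = P(data|M1) / P(data|M2)
= 0.7 / 0.54 = 1.2963

1.2963


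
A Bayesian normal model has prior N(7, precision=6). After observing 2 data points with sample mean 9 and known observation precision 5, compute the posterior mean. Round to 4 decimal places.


Posterior mean = (prior_precision * prior_mean + n * data_precision * data_mean) / (prior_precision + n * data_precision)
Numerator = 6*7 + 2*5*9 = 132
Denominator = 6 + 2*5 = 16
Posterior mean = 8.25

8.25


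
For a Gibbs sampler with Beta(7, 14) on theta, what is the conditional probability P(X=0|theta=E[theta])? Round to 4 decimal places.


E[theta] = 7/(7+14) = 0.3333
P(X=0|theta) = 1 - theta = 0.6667

0.6667


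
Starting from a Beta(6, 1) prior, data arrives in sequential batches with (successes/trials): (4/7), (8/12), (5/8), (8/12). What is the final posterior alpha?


In sequential Bayesian updating, we sum all successes.
Total successes = 25
Final alpha = 6 + 25 = 31

31


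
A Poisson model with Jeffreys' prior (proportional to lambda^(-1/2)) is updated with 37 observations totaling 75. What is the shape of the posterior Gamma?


Posterior = Gamma(0.5 + S, n)
= Gamma(0.5 + 75, 37)
Posterior shape = 0.5 + S = 0.5 + 75 = 75.5

75.5


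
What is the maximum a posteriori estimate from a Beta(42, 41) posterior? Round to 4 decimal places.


The MAP estimate equals the mode of the distribution.
Mode of Beta(a,b) = (a-1)/(a+b-2)
= 41/81
= 0.5062

0.5062


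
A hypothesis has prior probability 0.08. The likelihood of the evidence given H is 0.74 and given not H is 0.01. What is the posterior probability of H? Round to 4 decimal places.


Using Bayes' theorem:
P(E) = 0.08 * 0.74 + 0.92 * 0.01
P(E) = 0.0684
P(H|E) = (0.08 * 0.74) / 0.0684 = 0.8655

0.8655


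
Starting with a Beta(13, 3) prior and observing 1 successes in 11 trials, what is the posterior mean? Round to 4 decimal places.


Posterior parameters: alpha = 13 + 1 = 14
beta = 3 + 10 = 13
Posterior mean = alpha / (alpha + beta) = 14 / 27
= 0.5185

0.5185


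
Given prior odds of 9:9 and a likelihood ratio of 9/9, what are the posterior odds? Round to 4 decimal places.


Posterior odds = prior odds * LR
Prior odds = 9/9 = 1.0
LR = 9/9 = 1.0
Posterior odds = 1.0 * 1.0 = 1.0

1.0


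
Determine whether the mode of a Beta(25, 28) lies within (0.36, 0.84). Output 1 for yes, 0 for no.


First find the mode: (a-1)/(a+b-2) = 0.4706
Is 0.4706 in (0.36, 0.84)? 1

1


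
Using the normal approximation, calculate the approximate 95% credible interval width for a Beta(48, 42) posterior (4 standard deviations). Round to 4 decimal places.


Var(Beta) = 48*42/(90^2 * 91) = 0.0027
SD = 0.0523
Width ~ 4*SD = 0.2092

0.2092


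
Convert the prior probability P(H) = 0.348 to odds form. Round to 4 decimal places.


P(not H) = 1 - 0.348 = 0.652
Odds = 0.348 / 0.652 = 0.5337

0.5337


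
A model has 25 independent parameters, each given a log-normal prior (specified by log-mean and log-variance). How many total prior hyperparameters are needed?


Each log-normal prior needs 2 hyperparameters (log-mean and log-variance).
Total = 2 * 25 = 50

50


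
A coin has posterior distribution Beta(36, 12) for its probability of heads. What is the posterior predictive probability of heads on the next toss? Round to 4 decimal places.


Posterior predictive = E[theta] = alpha/(alpha+beta)
= 36/48
= 0.75

0.75


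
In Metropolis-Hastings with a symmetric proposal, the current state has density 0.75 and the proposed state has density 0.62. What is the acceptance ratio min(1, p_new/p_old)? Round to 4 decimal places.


Ratio = p_new / p_old = 0.62 / 0.75 = 0.8267
Acceptance = min(1, 0.8267) = 0.8267

0.8267


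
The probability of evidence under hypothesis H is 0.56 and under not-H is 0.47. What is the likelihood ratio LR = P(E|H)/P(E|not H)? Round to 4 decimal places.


LR = 0.56 / 0.47
= 1.1915

1.1915


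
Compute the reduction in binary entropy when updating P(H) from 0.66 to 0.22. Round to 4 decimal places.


H_before = -p*log2(p) - (1-p)*log2(1-p) for p=0.66: 0.9248
H_after for p=0.22: 0.7602
Reduction = 0.9248 - 0.7602 = 0.1647

0.1647


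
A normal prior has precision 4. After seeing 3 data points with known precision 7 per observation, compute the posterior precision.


In the conjugate normal model, precisions add:
tau_posterior = tau_prior + n * tau_data
= 4 + 3*7 = 25

25


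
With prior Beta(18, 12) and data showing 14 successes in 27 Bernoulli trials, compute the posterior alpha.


Conjugate update: alpha_posterior = alpha_prior + k
= 18 + 14 = 32

32


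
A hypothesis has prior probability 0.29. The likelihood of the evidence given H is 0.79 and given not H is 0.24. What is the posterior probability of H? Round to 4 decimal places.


Using Bayes' theorem:
P(E) = 0.29 * 0.79 + 0.71 * 0.24
P(E) = 0.3995
P(H|E) = (0.29 * 0.79) / 0.3995 = 0.5735

0.5735


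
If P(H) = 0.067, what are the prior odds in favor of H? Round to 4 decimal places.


Prior odds = P(H) / (1 - P(H))
= 0.067 / 0.933
= 0.0718

0.0718


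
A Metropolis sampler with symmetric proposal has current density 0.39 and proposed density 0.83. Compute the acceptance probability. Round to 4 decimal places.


For symmetric proposals, acceptance = min(1, pi(x*)/pi(x))
= min(1, 0.83/0.39)
= min(1, 2.1282) = 1.0

1.0


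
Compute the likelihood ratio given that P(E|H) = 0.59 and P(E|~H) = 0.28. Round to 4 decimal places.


LR = P(E|H) / P(E|~H)
= 0.59 / 0.28 = 2.1071

2.1071


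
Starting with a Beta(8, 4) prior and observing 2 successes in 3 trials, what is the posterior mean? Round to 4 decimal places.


Posterior parameters: alpha = 8 + 2 = 10
beta = 4 + 1 = 5
Posterior mean = alpha / (alpha + beta) = 10 / 15
= 0.6667

0.6667


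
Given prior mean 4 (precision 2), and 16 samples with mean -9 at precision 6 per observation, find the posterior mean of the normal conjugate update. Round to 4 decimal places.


The posterior mean is a precision-weighted average of prior and data.
Post. prec. = 2 + 96 = 98
Post. mean = (8 + -864)/98 = -856/98 = -8.7347

-8.7347


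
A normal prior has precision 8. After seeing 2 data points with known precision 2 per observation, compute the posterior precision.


In the conjugate normal model, precisions add:
tau_posterior = tau_prior + n * tau_data
= 8 + 2*2 = 12

12


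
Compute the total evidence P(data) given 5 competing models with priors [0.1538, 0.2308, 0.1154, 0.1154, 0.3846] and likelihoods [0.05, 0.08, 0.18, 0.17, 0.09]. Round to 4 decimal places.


Marginal likelihood = sum P(model_i) * P(data|model_i)
Model 1: 0.1538 * 0.05 = 0.0077
Model 2: 0.2308 * 0.08 = 0.0185
Model 3: 0.1154 * 0.18 = 0.0208
Model 4: 0.1154 * 0.17 = 0.0196
Model 5: 0.3846 * 0.09 = 0.0346
Total = 0.1012

0.1012


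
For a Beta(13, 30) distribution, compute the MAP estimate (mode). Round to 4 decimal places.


MAP = mode = (a-1)/(a+b-2)
= (13-1)/(13+30-2)
= 12/41 = 0.2927

0.2927


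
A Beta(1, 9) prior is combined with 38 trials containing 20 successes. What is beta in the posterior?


In conjugate updating:
beta_posterior = beta_prior + (n - k)
= 9 + (38 - 20)
= 9 + 18 = 27

27


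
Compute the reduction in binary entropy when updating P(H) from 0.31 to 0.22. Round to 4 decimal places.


H_before = -p*log2(p) - (1-p)*log2(1-p) for p=0.31: 0.8932
H_after for p=0.22: 0.7602
Reduction = 0.8932 - 0.7602 = 0.133

0.133


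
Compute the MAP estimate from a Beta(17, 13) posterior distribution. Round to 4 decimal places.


MAP = mode of Beta distribution
= (alpha - 1)/(alpha + beta - 2)
= (17-1)/(17+13-2)
= 16/28 = 0.5714

0.5714


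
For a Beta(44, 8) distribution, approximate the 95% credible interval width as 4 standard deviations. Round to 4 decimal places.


Variance of Beta(a,b) = ab / ((a+b)^2 * (a+b+1))
= 44*8 / ((52)^2 * 53)
= 0.0025
SD = sqrt(0.0025) = 0.0496
Width = 4 * SD = 0.1982

0.1982


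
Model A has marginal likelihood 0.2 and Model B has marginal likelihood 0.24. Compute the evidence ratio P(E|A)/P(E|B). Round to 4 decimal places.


Evidence ratio = P(E|A) / P(E|B)
= 0.2 / 0.24
= 0.8333

0.8333


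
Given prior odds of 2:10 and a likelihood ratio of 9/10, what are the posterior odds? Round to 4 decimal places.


Posterior odds = prior odds * LR
Prior odds = 2/10 = 0.2
LR = 9/10 = 0.9
Posterior odds = 0.2 * 0.9 = 0.18

0.18


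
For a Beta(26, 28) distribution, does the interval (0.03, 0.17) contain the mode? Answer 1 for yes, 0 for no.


Mode of Beta(a,b) = (a-1)/(a+b-2)
= (26-1)/(26+28-2) = 0.4808
Check: 0.03 <= 0.4808 <= 0.17?
Result: 0

0


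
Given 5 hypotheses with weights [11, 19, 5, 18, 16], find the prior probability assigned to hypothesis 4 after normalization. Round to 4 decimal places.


To normalize, divide each weight by the sum of all weights.
Sum = 69
Prior(H4) = 18/69 = 0.2609

0.2609


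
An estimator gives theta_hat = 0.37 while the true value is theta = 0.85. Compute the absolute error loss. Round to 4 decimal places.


The absolute error loss is |theta_hat - theta|
= |0.37 - 0.85|
= 0.48

0.48


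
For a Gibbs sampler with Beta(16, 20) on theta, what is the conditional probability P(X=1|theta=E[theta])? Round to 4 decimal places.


E[theta] = 16/(16+20) = 0.4444
P(X=1|theta) = theta = 0.4444

0.4444


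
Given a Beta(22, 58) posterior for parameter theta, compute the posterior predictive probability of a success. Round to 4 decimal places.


For a Beta-Bernoulli model, the predictive probability is the mean:
P(success) = 22/(22+58) = 22/80 = 0.275

0.275


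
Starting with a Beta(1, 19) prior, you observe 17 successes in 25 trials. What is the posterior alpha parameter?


For a Beta-Binomial conjugate model:
Posterior alpha = prior alpha + number of successes
= 1 + 17 = 18

18


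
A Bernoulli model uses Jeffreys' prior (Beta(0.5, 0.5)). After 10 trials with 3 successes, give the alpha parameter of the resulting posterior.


Posterior = Beta(prior_alpha + successes, prior_beta + failures)
= Beta(0.5 + 3, 0.5 + 7)
Posterior alpha = 0.5 + k = 0.5 + 3 = 3.5

3.5


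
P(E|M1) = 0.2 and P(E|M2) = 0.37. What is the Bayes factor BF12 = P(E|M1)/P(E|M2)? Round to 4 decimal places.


Bayes factor BF12 = P(E|M1) / P(E|M2)
= 0.2 / 0.37
= 0.5405

0.5405


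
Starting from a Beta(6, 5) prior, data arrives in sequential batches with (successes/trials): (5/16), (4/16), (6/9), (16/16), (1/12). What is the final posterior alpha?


In sequential Bayesian updating, we sum all successes.
Total successes = 32
Final alpha = 6 + 32 = 38

38


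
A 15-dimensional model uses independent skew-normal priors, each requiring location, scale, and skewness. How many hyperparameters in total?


Per parameter: 3 (location, scale, and skewness).
Total = 15 * 3 = 45

45


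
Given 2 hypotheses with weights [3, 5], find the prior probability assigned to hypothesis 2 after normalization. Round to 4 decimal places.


To normalize, divide each weight by the sum of all weights.
Sum = 8
Prior(H2) = 5/8 = 0.625

0.625


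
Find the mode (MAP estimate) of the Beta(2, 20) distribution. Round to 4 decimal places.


For Beta(a,b) with a,b > 1:
Mode = (a-1)/(a+b-2) = (2-1)/(22-2)
= 1/20 = 0.05

0.05


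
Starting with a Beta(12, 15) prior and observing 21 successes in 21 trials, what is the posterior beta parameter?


Posterior beta = prior beta + failures
Failures = 21 - 21 = 0
beta_post = 15 + 0 = 15

15


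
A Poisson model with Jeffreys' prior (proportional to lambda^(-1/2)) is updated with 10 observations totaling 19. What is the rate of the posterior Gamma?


Posterior = Gamma(0.5 + S, n)
= Gamma(0.5 + 19, 10)
Posterior rate = 0 + n = 10

10.0


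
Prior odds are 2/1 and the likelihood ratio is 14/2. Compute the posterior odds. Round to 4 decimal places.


Posterior odds = prior odds * likelihood ratio
= (2/1) * (14/2)
= 28 / 2
= 14.0

14.0


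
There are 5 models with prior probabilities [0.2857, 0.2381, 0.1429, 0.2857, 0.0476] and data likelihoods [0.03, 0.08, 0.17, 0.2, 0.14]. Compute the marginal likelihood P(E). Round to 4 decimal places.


P(E) = sum over models of P(M_i) * P(E|M_i)
= 0.2857*0.03 + 0.2381*0.08 + 0.1429*0.17 + 0.2857*0.2 + 0.0476*0.14
= 0.1157

0.1157


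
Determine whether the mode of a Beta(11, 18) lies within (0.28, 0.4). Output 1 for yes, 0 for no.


First find the mode: (a-1)/(a+b-2) = 0.3704
Is 0.3704 in (0.28, 0.4)? 1

1


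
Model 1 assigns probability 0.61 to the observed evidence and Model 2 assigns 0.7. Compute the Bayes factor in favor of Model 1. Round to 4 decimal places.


BF = P(data|M1) / P(data|M2)
= 0.61 / 0.7 = 0.8714

0.8714


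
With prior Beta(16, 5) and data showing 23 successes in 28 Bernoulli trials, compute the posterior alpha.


Conjugate update: alpha_posterior = alpha_prior + k
= 16 + 23 = 39

39


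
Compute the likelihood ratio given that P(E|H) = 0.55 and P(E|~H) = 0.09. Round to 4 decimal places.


LR = P(E|H) / P(E|~H)
= 0.55 / 0.09 = 6.1111

6.1111


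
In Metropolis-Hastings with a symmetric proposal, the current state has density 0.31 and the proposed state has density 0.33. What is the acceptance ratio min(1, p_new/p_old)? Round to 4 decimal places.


Ratio = p_new / p_old = 0.33 / 0.31 = 1.0645
Acceptance = min(1, 1.0645) = 1.0

1.0


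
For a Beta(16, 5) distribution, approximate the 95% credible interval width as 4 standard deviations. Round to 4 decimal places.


Variance of Beta(a,b) = ab / ((a+b)^2 * (a+b+1))
= 16*5 / ((21)^2 * 22)
= 0.0082
SD = sqrt(0.0082) = 0.0908
Width = 4 * SD = 0.3632

0.3632


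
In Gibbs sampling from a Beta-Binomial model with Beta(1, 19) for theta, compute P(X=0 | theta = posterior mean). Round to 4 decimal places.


Posterior mean = alpha/(alpha+beta) = 1/20 = 0.05
P(X=0|theta=mean) = 1 - theta = 0.95

0.95


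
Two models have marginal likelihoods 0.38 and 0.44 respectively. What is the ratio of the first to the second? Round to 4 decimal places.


Evidence ratio = 0.38 / 0.44
= 0.8636

0.8636


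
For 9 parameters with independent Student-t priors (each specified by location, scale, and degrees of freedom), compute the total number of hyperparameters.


A Student-t prior has 3 hyperparameters per parameter.
Total = 9 * 3 = 27

27


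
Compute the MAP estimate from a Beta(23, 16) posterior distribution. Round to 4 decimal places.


MAP = mode of Beta distribution
= (alpha - 1)/(alpha + beta - 2)
= (23-1)/(23+16-2)
= 22/37 = 0.5946

0.5946
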